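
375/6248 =375/6248= 0.06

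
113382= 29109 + 84273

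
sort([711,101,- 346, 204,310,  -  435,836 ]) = [ - 435 ,-346 , 101,204, 310,711, 836]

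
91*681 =61971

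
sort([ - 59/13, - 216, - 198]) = [  -  216, - 198, - 59/13] 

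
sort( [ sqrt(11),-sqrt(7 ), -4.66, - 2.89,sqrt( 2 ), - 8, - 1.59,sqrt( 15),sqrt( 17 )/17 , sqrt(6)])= [ - 8,-4.66, - 2.89, - sqrt(7),- 1.59, sqrt(  17)/17,sqrt (2),sqrt(  6),sqrt( 11),sqrt( 15 )]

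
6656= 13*512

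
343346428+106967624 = 450314052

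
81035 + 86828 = 167863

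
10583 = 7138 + 3445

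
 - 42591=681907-724498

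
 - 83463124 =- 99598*838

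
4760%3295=1465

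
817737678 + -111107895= 706629783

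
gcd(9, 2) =1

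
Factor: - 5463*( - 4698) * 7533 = 193335755742 = 2^1 *3^11*29^1*31^1*607^1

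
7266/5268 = 1 + 333/878 =1.38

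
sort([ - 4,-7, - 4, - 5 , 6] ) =[ - 7, - 5, - 4,  -  4, 6 ] 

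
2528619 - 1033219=1495400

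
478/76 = 239/38= 6.29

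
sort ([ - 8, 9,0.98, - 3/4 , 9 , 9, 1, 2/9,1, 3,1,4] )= [-8,- 3/4,2/9,0.98, 1,1, 1, 3,4,9,9,  9]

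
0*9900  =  0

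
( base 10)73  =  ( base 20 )3d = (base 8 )111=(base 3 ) 2201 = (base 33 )27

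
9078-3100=5978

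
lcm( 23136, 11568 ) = 23136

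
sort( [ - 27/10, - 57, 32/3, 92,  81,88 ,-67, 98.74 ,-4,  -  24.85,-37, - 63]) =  [ - 67, - 63, - 57, - 37, - 24.85, - 4 ,-27/10,  32/3,81,  88, 92, 98.74 ]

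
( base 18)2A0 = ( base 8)1474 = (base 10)828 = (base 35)nn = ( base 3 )1010200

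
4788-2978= 1810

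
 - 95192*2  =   - 190384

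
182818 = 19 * 9622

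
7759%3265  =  1229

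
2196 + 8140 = 10336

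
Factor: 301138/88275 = 2^1 * 3^( - 1)*5^(-2)  *11^( - 1)*17^2*107^( - 1)*521^1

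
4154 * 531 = 2205774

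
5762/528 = 10+241/264 = 10.91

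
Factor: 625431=3^1*163^1*1279^1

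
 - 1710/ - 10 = 171/1 = 171.00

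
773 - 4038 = - 3265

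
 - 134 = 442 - 576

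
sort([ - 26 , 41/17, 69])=[ -26, 41/17,69] 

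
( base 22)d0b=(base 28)813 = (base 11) 4810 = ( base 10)6303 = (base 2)1100010011111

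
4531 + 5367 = 9898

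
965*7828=7554020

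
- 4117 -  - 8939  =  4822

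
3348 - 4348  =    -  1000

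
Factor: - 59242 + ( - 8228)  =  - 2^1*3^1*5^1*13^1*173^1=-  67470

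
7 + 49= 56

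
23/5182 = 23/5182 = 0.00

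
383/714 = 383/714  =  0.54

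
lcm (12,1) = 12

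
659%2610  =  659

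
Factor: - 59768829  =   - 3^2*59^1*112559^1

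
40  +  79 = 119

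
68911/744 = 68911/744 = 92.62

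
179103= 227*789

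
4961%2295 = 371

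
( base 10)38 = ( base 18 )22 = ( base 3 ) 1102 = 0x26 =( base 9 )42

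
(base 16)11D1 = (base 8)10721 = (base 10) 4561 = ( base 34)3w5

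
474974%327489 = 147485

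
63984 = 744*86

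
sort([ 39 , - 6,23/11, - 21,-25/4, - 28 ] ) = [ - 28, - 21,  -  25/4, - 6, 23/11,39] 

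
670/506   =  1  +  82/253= 1.32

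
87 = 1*87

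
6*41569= 249414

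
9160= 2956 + 6204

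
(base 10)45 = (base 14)33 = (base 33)1c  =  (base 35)1a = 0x2D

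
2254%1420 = 834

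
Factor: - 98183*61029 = -3^2 * 47^1*2089^1 *6781^1 = - 5992010307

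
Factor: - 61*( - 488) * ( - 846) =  - 2^4 * 3^2*47^1*61^2  =  - 25183728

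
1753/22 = 79 + 15/22 = 79.68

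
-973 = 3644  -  4617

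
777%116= 81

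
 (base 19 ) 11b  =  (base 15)1B1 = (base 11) 326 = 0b110000111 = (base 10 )391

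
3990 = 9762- 5772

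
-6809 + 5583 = - 1226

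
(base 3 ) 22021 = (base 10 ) 223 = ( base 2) 11011111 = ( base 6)1011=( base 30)7d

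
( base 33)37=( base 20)56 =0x6A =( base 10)106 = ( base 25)46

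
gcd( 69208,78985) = 1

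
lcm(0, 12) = 0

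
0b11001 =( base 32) p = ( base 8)31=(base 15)1A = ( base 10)25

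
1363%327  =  55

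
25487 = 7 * 3641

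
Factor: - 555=- 3^1*5^1*37^1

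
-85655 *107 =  - 9165085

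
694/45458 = 347/22729   =  0.02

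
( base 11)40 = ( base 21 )22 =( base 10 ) 44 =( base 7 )62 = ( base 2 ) 101100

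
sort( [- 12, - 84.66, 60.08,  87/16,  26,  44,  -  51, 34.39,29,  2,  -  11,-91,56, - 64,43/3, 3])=[  -  91, - 84.66, - 64,-51,-12, - 11,  2 , 3, 87/16,43/3, 26,29,  34.39, 44, 56, 60.08]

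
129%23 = 14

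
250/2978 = 125/1489= 0.08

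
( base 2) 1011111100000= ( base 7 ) 23551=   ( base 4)1133200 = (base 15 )1c27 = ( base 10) 6112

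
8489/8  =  1061 +1/8=   1061.12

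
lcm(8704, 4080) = 130560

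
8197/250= 32 + 197/250= 32.79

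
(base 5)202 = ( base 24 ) 24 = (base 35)1H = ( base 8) 64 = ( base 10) 52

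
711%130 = 61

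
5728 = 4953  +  775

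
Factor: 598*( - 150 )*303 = - 2^2*3^2*5^2*13^1*23^1*101^1  =  - 27179100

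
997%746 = 251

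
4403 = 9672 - 5269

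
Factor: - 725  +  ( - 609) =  - 2^1*23^1*29^1 = - 1334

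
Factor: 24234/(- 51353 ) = - 2^1 *3^1*7^1*89^(  -  1 ) = - 42/89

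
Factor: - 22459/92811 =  - 3^( - 1)* 37^1* 607^1 * 30937^( - 1) 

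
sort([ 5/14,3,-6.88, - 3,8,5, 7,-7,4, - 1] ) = [ - 7 , - 6.88,-3, - 1,5/14,3,4,5,  7,8]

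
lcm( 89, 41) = 3649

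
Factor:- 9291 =-3^1*19^1  *163^1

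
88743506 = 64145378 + 24598128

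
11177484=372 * 30047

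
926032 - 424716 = 501316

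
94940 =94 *1010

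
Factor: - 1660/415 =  - 4  =  - 2^2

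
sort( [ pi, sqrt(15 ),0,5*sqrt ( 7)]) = [ 0,pi,sqrt( 15 ),5*sqrt ( 7 ) ] 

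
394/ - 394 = -1 + 0/1= - 1.00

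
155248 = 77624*2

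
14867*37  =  550079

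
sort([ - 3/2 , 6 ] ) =[ - 3/2, 6 ]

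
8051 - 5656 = 2395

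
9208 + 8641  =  17849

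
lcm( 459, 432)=7344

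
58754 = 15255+43499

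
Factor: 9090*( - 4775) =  - 43404750 = - 2^1*3^2*5^3*101^1 * 191^1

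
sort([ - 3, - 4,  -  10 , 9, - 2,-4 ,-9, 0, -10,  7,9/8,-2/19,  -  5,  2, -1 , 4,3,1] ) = [ - 10,- 10,-9,-5, - 4, - 4,-3,-2, - 1 , - 2/19, 0, 1, 9/8,  2 , 3 , 4,7, 9]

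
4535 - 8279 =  - 3744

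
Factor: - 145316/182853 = -2^2 * 3^( - 2)*11^( - 1 )*17^1*1847^(- 1) * 2137^1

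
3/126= 1/42 = 0.02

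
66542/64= 33271/32 = 1039.72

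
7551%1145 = 681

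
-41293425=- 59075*699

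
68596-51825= 16771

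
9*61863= 556767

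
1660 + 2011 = 3671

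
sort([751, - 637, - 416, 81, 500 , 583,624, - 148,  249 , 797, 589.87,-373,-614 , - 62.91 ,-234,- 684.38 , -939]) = [ - 939 , - 684.38,- 637,- 614 , - 416 , - 373, - 234 ,- 148,  -  62.91,81,249, 500,583,589.87,624,751,  797]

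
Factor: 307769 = 7^2*11^1 *571^1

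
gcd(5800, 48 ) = 8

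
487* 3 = 1461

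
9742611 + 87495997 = 97238608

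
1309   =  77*17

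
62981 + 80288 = 143269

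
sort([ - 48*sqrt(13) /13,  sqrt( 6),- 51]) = [ - 51,- 48*sqrt( 13)/13,  sqrt (6) ] 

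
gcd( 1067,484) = 11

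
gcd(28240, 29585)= 5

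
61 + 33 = 94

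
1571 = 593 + 978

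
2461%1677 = 784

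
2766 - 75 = 2691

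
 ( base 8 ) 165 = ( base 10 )117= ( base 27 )49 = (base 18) 69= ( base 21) 5C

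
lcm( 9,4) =36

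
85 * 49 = 4165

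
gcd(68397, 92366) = 1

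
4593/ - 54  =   - 86 + 17/18= -85.06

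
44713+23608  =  68321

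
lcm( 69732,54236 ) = 488124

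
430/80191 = 430/80191 = 0.01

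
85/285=17/57  =  0.30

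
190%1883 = 190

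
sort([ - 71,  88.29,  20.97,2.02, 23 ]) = [ - 71, 2.02 , 20.97,23, 88.29]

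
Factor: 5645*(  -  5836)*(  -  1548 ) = 2^4*3^2*5^1*43^1*1129^1 * 1459^1 = 50997652560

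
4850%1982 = 886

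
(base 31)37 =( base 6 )244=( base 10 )100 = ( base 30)3a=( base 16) 64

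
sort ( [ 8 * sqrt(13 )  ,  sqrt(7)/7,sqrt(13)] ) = [ sqrt (7 ) /7, sqrt (13), 8 * sqrt(13 )]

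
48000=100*480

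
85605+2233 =87838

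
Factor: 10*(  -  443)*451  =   - 2^1 * 5^1*11^1*41^1*443^1 = - 1997930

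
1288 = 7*184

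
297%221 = 76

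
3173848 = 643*4936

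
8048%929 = 616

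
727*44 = 31988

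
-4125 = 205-4330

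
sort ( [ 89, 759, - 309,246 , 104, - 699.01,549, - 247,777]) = [ -699.01, - 309, - 247,89,104,246, 549,  759 , 777]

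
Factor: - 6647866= - 2^1*3323933^1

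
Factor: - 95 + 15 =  - 2^4 * 5^1 =-80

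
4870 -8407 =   -  3537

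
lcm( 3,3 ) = 3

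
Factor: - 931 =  - 7^2 * 19^1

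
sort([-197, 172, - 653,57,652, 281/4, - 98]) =[ - 653,-197,-98,57,281/4, 172, 652]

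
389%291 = 98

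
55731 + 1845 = 57576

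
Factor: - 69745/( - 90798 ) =2^(-1)*3^ (-1)*5^1*13^1*29^1*409^(-1 )  =  1885/2454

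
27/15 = 9/5 = 1.80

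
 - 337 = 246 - 583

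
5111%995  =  136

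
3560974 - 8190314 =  - 4629340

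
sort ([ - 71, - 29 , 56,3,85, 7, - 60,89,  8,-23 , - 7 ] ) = [ - 71, - 60, - 29, - 23, - 7, 3 , 7, 8, 56,  85, 89 ] 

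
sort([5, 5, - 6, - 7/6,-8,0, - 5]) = [ - 8, - 6,-5 , - 7/6, 0, 5,5]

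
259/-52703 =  - 1 + 7492/7529=- 0.00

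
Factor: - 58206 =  - 2^1 * 3^1*89^1*109^1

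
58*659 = 38222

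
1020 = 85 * 12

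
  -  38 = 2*( - 19 )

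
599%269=61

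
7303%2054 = 1141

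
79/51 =1+28/51 = 1.55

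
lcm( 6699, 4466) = 13398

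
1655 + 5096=6751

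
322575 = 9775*33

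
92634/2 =46317 = 46317.00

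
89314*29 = 2590106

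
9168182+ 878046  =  10046228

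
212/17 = 12 + 8/17 = 12.47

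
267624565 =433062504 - 165437939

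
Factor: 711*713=3^2 * 23^1*31^1*79^1= 506943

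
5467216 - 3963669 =1503547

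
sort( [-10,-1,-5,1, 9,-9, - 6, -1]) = [ - 10,-9, -6,-5, - 1, - 1,1,9]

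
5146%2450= 246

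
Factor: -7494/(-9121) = 2^1*3^1*7^( - 1 )* 1249^1*1303^(-1 )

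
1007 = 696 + 311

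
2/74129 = 2/74129 = 0.00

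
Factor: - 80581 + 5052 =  - 75529 = - 47^1 * 1607^1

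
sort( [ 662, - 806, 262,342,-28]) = [ - 806, - 28,262,  342, 662 ]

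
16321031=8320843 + 8000188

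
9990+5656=15646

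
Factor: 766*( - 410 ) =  - 2^2*5^1*41^1*383^1=   - 314060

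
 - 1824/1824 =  - 1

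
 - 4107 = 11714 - 15821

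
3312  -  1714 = 1598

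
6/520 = 3/260 = 0.01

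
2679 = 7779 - 5100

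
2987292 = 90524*33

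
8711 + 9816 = 18527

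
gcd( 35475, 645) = 645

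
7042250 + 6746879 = 13789129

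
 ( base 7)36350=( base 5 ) 300233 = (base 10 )9443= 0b10010011100011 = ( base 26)DP5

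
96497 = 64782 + 31715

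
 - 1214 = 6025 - 7239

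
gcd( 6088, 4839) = 1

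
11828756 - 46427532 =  - 34598776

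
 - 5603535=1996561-7600096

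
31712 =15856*2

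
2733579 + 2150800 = 4884379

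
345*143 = 49335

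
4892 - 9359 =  - 4467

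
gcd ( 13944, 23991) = 3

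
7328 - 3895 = 3433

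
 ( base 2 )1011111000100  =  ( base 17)140f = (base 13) 2a00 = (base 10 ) 6084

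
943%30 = 13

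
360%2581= 360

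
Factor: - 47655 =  - 3^3*5^1*353^1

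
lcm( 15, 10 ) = 30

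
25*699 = 17475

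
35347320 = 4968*7115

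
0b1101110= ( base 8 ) 156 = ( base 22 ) 50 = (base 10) 110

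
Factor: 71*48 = 3408 = 2^4*3^1*71^1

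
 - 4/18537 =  - 4/18537 = - 0.00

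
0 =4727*0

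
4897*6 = 29382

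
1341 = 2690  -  1349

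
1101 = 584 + 517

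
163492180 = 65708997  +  97783183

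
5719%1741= 496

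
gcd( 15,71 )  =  1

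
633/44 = 633/44 = 14.39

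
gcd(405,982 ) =1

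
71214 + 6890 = 78104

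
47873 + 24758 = 72631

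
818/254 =3+28/127= 3.22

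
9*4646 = 41814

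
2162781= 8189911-6027130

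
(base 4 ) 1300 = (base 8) 160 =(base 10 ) 112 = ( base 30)3M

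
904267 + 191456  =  1095723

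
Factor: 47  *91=7^1*13^1*47^1 = 4277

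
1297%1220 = 77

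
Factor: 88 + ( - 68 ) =20 =2^2  *  5^1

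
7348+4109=11457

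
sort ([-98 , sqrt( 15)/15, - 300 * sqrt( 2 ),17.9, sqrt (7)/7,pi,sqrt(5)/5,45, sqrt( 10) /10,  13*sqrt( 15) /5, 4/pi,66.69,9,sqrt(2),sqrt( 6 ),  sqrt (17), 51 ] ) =[ - 300* sqrt(  2 ), - 98,sqrt (15) /15,sqrt(10) /10, sqrt(7 )/7 , sqrt( 5 )/5,4/pi,sqrt( 2),sqrt ( 6 ),pi,sqrt(17), 9, 13*sqrt( 15 )/5,17.9, 45  ,  51,66.69]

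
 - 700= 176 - 876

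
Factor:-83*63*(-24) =125496= 2^3*3^3*7^1*83^1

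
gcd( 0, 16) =16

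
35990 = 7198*5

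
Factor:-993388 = -2^2*11^1* 107^1*211^1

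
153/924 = 51/308=0.17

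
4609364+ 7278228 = 11887592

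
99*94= 9306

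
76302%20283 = 15453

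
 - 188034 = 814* ( - 231)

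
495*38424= 19019880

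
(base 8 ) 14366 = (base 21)EA6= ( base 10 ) 6390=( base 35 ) 57K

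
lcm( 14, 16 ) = 112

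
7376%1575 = 1076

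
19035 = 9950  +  9085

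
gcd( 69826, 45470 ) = 2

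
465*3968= 1845120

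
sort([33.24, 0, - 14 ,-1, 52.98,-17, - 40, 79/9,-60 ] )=[- 60,-40,-17, - 14, - 1, 0,79/9, 33.24,52.98] 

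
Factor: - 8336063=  - 37^1 * 225299^1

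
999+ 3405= 4404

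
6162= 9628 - 3466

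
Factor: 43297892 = 2^2*11^1*101^1*9743^1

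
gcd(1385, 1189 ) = 1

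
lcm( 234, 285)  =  22230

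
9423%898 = 443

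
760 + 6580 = 7340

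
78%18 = 6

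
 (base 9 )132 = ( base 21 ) 55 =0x6e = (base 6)302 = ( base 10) 110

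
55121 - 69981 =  - 14860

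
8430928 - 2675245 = 5755683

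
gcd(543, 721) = 1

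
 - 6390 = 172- 6562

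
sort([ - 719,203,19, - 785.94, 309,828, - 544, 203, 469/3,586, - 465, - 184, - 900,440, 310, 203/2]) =[  -  900, - 785.94, - 719, - 544, - 465, - 184,  19, 203/2,  469/3,  203,203, 309, 310,  440,586,828 ] 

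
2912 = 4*728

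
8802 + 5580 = 14382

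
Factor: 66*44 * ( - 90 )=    - 261360 =- 2^4*3^3*5^1*11^2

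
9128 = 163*56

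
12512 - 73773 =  - 61261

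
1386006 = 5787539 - 4401533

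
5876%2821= 234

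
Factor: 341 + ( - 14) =3^1*109^1 =327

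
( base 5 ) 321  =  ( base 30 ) 2q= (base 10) 86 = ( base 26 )38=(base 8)126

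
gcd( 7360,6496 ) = 32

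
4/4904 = 1/1226 = 0.00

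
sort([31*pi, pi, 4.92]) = [pi,4.92, 31*pi ] 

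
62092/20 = 3104+ 3/5 = 3104.60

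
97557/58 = 97557/58 = 1682.02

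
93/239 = 93/239 = 0.39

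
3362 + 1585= 4947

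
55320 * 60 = 3319200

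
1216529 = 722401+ 494128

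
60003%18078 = 5769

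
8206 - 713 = 7493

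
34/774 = 17/387 = 0.04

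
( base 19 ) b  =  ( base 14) b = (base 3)102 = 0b1011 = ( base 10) 11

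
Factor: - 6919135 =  - 5^1*19^1*173^1*421^1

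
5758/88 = 2879/44=65.43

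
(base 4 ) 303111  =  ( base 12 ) 1A99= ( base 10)3285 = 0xcd5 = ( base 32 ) 36l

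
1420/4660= 71/233= 0.30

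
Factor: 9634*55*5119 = 2712404530 =2^1*5^1*11^1 * 4817^1*5119^1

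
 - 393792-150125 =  - 543917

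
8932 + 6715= 15647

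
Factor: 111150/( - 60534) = -325/177 = -3^(-1)*5^2*13^1*59^(-1)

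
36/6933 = 12/2311  =  0.01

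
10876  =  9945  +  931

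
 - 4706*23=-108238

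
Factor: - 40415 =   -  5^1*59^1*137^1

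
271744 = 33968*8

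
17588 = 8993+8595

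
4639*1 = 4639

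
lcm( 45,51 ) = 765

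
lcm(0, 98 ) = 0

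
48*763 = 36624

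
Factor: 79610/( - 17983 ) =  -2^1*5^1*7^ (-2 )*19^1 * 367^( - 1)*419^1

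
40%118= 40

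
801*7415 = 5939415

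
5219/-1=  - 5219/1 = -  5219.00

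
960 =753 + 207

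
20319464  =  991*20504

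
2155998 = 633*3406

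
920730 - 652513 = 268217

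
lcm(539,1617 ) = 1617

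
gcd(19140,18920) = 220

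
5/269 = 5/269  =  0.02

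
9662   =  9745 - 83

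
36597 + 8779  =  45376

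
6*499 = 2994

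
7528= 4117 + 3411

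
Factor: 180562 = 2^1*90281^1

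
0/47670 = 0 = 0.00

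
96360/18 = 5353 + 1/3 = 5353.33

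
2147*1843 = 3956921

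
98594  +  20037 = 118631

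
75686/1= 75686 = 75686.00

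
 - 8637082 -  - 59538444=50901362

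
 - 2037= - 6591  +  4554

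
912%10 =2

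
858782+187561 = 1046343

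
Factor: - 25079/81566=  - 2^( - 1 )*17^( - 1 )*31^1*809^1*2399^ ( - 1 )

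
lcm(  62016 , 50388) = 806208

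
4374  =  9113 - 4739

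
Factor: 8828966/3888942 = 3^(-1 )*139^( - 1 )*563^1*4663^(-1)*7841^1 = 4414483/1944471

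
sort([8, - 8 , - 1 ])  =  [-8,-1, 8 ]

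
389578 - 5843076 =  - 5453498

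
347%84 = 11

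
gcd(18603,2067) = 2067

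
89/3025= 89/3025 = 0.03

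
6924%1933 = 1125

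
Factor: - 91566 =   -  2^1*3^2  *  5087^1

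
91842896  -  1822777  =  90020119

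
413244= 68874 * 6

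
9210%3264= 2682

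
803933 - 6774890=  - 5970957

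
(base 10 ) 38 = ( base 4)212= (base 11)35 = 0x26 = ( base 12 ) 32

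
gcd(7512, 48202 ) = 626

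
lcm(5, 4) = 20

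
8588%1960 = 748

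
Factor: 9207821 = 7^1*41^1*32083^1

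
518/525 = 74/75 = 0.99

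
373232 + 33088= 406320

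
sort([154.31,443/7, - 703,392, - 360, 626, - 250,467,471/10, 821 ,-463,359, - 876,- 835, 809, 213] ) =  [ - 876,-835, - 703, - 463, - 360,  -  250,471/10,  443/7,  154.31, 213, 359, 392, 467, 626, 809, 821]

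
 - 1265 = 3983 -5248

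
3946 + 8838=12784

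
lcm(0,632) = 0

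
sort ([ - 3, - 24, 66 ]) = [ - 24,- 3, 66]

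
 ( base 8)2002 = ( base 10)1026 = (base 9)1360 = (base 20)2B6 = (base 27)1b0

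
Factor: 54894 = 2^1*3^1*7^1 * 1307^1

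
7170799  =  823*8713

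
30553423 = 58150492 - 27597069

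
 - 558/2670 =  - 93/445= -0.21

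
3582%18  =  0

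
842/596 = 421/298= 1.41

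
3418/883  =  3418/883  =  3.87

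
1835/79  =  23 + 18/79= 23.23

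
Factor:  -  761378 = -2^1*617^2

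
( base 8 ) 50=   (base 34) 16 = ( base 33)17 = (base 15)2A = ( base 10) 40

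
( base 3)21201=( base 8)320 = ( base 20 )A8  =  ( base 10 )208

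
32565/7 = 32565/7 = 4652.14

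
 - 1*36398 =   -  36398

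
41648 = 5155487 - 5113839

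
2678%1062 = 554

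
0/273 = 0 = 0.00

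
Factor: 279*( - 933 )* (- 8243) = 3^3*31^1 * 311^1* 8243^1= 2145710601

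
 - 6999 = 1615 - 8614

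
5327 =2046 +3281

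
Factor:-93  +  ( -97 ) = -2^1*5^1*19^1 = - 190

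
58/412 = 29/206 = 0.14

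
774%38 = 14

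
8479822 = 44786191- 36306369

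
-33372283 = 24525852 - 57898135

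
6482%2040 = 362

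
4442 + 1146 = 5588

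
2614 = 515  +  2099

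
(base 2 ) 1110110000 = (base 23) 1i1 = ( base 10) 944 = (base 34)rq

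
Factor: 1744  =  2^4*109^1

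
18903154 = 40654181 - 21751027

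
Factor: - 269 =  - 269^1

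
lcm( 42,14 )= 42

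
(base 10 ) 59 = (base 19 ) 32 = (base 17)38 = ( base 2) 111011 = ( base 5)214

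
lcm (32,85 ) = 2720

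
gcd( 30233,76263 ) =1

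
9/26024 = 9/26024 = 0.00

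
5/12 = 5/12 = 0.42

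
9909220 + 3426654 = 13335874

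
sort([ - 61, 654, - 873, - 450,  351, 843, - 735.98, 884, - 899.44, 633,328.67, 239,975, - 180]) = [  -  899.44, - 873, - 735.98, - 450, - 180, - 61, 239,  328.67, 351, 633, 654,843, 884, 975] 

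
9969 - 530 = 9439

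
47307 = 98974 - 51667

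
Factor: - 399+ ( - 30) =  - 429 = - 3^1*11^1*13^1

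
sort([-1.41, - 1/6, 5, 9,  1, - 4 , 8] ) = [- 4,-1.41, - 1/6,1,5,8, 9]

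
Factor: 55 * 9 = 495 = 3^2*5^1*11^1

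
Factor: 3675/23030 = 2^(  -  1)*3^1*5^1*47^( - 1) = 15/94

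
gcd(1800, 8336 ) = 8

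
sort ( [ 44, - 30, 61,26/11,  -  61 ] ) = [ - 61,-30, 26/11, 44, 61] 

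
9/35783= 9/35783 = 0.00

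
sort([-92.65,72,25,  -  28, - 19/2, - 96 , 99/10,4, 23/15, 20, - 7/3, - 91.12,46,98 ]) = [ - 96, - 92.65, - 91.12, - 28, - 19/2,- 7/3,23/15, 4, 99/10, 20, 25,  46,72,98 ] 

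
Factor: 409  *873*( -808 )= -2^3 * 3^2 *97^1*101^1*409^1 = -288502056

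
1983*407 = 807081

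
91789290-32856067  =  58933223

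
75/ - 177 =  - 1+34/59 = -0.42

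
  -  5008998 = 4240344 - 9249342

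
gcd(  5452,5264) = 188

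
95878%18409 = 3833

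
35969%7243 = 6997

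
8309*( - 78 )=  - 648102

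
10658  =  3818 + 6840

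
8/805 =8/805 = 0.01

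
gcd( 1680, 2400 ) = 240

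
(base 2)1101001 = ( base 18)5f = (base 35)30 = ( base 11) 96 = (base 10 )105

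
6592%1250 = 342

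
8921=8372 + 549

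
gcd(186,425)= 1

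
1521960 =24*63415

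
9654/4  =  4827/2=   2413.50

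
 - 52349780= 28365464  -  80715244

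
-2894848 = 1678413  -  4573261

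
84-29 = 55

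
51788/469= 51788/469 = 110.42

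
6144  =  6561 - 417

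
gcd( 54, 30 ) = 6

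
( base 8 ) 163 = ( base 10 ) 115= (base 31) 3M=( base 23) 50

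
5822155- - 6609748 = 12431903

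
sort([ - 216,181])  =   [ - 216, 181] 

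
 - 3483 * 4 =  - 13932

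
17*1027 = 17459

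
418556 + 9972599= 10391155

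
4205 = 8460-4255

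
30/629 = 30/629 = 0.05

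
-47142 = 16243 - 63385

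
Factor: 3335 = 5^1 * 23^1 * 29^1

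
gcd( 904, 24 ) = 8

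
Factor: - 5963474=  - 2^1*11^1* 271067^1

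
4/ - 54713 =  - 1 + 54709/54713 = - 0.00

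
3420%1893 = 1527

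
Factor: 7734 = 2^1 *3^1*1289^1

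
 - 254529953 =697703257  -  952233210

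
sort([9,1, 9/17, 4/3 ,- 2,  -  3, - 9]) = [  -  9  , - 3, - 2,9/17,  1,4/3, 9]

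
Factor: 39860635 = 5^1*79^1 * 100913^1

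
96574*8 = 772592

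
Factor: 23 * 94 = 2^1*23^1 * 47^1 = 2162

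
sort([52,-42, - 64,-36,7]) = [-64, - 42,-36, 7, 52 ] 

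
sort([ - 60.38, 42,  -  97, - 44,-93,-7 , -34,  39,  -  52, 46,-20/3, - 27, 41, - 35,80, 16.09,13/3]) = [ - 97, -93,-60.38,-52, - 44, - 35, - 34,-27,  -  7,  -  20/3, 13/3, 16.09, 39 , 41,42,46 , 80 ] 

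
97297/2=97297/2 = 48648.50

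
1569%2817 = 1569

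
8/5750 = 4/2875 = 0.00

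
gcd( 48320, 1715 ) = 5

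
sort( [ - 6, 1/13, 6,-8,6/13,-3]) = [ - 8, - 6, - 3, 1/13,6/13, 6] 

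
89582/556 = 161 + 33/278 = 161.12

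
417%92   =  49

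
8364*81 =677484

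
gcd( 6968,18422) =2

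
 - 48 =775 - 823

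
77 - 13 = 64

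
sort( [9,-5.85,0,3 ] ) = [ - 5.85, 0,3,9 ] 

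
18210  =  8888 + 9322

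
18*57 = 1026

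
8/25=8/25 = 0.32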